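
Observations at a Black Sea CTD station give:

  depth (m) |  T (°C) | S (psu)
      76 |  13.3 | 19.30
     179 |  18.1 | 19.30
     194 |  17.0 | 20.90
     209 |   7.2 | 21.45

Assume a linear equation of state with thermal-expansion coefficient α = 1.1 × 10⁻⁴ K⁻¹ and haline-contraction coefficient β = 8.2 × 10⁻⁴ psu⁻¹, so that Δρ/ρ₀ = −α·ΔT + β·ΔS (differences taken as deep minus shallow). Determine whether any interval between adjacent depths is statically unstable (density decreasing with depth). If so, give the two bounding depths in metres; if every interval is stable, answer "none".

Evaluate Δρ/ρ₀ = −αΔT + βΔS across each adjacent pair:
  76–179 m: −αΔT+βΔS = −(1.1 × 10⁻⁴)(+4.8)+(8.2 × 10⁻⁴)(+0.00) = -5.3 × 10⁻⁴ → UNSTABLE
  179–194 m: −αΔT+βΔS = −(1.1 × 10⁻⁴)(-1.1)+(8.2 × 10⁻⁴)(+1.60) = 1.4 × 10⁻³ → stable
  194–209 m: −αΔT+βΔS = −(1.1 × 10⁻⁴)(-9.8)+(8.2 × 10⁻⁴)(+0.55) = 1.5 × 10⁻³ → stable
The 76–179 m interval has Δρ < 0: lighter water underlies denser water.

76–179 m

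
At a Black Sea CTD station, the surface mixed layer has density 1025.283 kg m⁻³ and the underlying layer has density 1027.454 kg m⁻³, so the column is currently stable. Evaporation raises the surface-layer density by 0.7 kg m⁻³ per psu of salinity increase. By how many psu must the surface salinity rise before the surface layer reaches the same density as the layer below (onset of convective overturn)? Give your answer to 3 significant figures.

Density deficit of the surface layer: 1027.454 − 1025.283 = 2.171 kg m⁻³.
Required change = 2.171 / 0.7 = 3.10 psu.

3.10 psu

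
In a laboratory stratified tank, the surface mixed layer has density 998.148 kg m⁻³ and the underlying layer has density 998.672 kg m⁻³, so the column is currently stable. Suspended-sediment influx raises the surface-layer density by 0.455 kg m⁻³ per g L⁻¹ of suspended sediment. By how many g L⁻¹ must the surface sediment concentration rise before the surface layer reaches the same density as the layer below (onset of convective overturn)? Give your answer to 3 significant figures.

1.15 g L⁻¹

Density deficit of the surface layer: 998.672 − 998.148 = 0.524 kg m⁻³.
Required change = 0.524 / 0.455 = 1.15 g L⁻¹.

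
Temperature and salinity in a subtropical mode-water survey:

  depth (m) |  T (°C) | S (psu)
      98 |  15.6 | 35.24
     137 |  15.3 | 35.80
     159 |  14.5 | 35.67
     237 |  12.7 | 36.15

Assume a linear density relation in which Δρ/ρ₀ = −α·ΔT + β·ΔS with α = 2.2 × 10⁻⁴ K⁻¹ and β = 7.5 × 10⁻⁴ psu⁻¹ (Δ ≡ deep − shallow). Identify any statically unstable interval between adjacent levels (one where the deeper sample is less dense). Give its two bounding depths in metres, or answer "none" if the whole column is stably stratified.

Evaluate Δρ/ρ₀ = −αΔT + βΔS across each adjacent pair:
  98–137 m: −αΔT+βΔS = −(2.2 × 10⁻⁴)(-0.3)+(7.5 × 10⁻⁴)(+0.56) = 4.9 × 10⁻⁴ → stable
  137–159 m: −αΔT+βΔS = −(2.2 × 10⁻⁴)(-0.8)+(7.5 × 10⁻⁴)(-0.13) = 7.9 × 10⁻⁵ → stable
  159–237 m: −αΔT+βΔS = −(2.2 × 10⁻⁴)(-1.8)+(7.5 × 10⁻⁴)(+0.48) = 7.6 × 10⁻⁴ → stable
Every interval has Δρ > 0: the column is stably stratified throughout.

none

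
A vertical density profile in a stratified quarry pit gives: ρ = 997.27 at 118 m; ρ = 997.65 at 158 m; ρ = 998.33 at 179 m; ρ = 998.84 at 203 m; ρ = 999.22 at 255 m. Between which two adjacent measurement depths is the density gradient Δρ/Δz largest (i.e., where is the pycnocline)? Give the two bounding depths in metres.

158–179 m

Compute the density gradient over each adjacent pair:
  118–158 m: Δρ/Δz = 0.38/40 = 9.5 × 10⁻³ kg m⁻⁴
  158–179 m: Δρ/Δz = 0.68/21 = 0.032 kg m⁻⁴
  179–203 m: Δρ/Δz = 0.51/24 = 0.021 kg m⁻⁴
  203–255 m: Δρ/Δz = 0.38/52 = 7.3 × 10⁻³ kg m⁻⁴
The largest gradient is in the 158–179 m interval — the pycnocline.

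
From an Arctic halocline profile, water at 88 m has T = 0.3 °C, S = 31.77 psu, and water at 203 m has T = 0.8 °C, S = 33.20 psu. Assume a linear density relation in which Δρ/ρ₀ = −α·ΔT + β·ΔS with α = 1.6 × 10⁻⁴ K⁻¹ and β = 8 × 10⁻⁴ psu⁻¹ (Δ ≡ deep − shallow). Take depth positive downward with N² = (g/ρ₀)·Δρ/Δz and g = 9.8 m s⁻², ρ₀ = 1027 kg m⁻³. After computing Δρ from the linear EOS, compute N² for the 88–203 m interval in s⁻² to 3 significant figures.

9.07 × 10⁻⁵ s⁻²

ΔT = +0.5 K, ΔS = +1.43 psu (deep − shallow).
Δρ/ρ₀ = −αΔT + βΔS = -8.00 × 10⁻⁵ + 1.144 × 10⁻³ = 1.064 × 10⁻³, so Δρ ≈ 1.093 kg m⁻³.
N² = (g/ρ₀)·Δρ/Δz = g·(Δρ/ρ₀)/Δz = 9.8 × 1.064 × 10⁻³ / 115 = 9.0671 × 10⁻⁵ s⁻² ≈ 9.07 × 10⁻⁵ s⁻².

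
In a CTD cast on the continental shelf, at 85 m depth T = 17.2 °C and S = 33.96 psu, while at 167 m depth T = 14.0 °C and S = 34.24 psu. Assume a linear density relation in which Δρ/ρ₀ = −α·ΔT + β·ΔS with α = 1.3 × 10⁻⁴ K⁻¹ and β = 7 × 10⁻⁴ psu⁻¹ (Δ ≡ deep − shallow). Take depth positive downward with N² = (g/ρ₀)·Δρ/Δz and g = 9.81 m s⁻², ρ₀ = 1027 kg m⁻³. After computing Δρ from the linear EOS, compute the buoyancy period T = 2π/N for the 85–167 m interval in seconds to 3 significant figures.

ΔT = -3.2 K, ΔS = +0.28 psu (deep − shallow).
Δρ/ρ₀ = −αΔT + βΔS = 4.16 × 10⁻⁴ + 1.96 × 10⁻⁴ = 6.12 × 10⁻⁴, so Δρ ≈ 0.6285 kg m⁻³.
N² = (g/ρ₀)·Δρ/Δz = g·(Δρ/ρ₀)/Δz = 9.81 × 6.12 × 10⁻⁴ / 82 = 7.3216 × 10⁻⁵ s⁻².
N = √(7.3216 × 10⁻⁵) = 8.5566 × 10⁻³ rad s⁻¹ → T = 2π/N = 734.31 s ≈ 734 s.

734 s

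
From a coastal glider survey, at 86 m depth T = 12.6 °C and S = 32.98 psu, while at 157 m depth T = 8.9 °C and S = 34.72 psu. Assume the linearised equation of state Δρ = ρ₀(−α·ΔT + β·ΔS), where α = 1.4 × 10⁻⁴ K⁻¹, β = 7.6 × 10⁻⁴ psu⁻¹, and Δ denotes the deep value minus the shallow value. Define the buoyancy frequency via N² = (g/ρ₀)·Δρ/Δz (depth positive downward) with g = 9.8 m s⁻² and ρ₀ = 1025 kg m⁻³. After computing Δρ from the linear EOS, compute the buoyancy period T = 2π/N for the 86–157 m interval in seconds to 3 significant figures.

ΔT = -3.7 K, ΔS = +1.74 psu (deep − shallow).
Δρ/ρ₀ = −αΔT + βΔS = 5.18 × 10⁻⁴ + 1.3224 × 10⁻³ = 1.8404 × 10⁻³, so Δρ ≈ 1.886 kg m⁻³.
N² = (g/ρ₀)·Δρ/Δz = g·(Δρ/ρ₀)/Δz = 9.8 × 1.8404 × 10⁻³ / 71 = 2.5403 × 10⁻⁴ s⁻².
N = √(2.5403 × 10⁻⁴) = 0.015938 rad s⁻¹ → T = 2π/N = 394.23 s ≈ 394 s.

394 s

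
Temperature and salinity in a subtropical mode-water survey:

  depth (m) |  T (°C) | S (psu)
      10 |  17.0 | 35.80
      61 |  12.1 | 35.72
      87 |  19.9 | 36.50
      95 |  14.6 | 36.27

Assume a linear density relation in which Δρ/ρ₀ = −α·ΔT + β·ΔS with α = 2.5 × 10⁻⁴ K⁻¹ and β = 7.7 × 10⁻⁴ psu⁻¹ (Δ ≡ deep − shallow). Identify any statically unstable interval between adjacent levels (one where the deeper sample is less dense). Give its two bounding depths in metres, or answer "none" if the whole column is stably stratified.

Evaluate Δρ/ρ₀ = −αΔT + βΔS across each adjacent pair:
  10–61 m: −αΔT+βΔS = −(2.5 × 10⁻⁴)(-4.9)+(7.7 × 10⁻⁴)(-0.08) = 1.2 × 10⁻³ → stable
  61–87 m: −αΔT+βΔS = −(2.5 × 10⁻⁴)(+7.8)+(7.7 × 10⁻⁴)(+0.78) = -1.3 × 10⁻³ → UNSTABLE
  87–95 m: −αΔT+βΔS = −(2.5 × 10⁻⁴)(-5.3)+(7.7 × 10⁻⁴)(-0.23) = 1.1 × 10⁻³ → stable
The 61–87 m interval has Δρ < 0: lighter water underlies denser water.

61–87 m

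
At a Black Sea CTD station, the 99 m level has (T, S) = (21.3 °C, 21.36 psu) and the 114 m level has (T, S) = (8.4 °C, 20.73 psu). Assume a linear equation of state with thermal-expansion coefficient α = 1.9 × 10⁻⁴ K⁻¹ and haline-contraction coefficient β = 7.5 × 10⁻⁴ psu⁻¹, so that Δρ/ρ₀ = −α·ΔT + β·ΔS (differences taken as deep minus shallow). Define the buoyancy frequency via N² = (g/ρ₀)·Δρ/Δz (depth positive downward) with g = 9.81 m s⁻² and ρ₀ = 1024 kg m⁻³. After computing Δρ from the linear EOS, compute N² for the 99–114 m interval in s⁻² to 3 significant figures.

1.29 × 10⁻³ s⁻²

ΔT = -12.9 K, ΔS = -0.63 psu (deep − shallow).
Δρ/ρ₀ = −αΔT + βΔS = 2.451 × 10⁻³ − 4.725 × 10⁻⁴ = 1.9785 × 10⁻³, so Δρ ≈ 2.026 kg m⁻³.
N² = (g/ρ₀)·Δρ/Δz = g·(Δρ/ρ₀)/Δz = 9.81 × 1.9785 × 10⁻³ / 15 = 1.2939 × 10⁻³ s⁻² ≈ 1.29 × 10⁻³ s⁻².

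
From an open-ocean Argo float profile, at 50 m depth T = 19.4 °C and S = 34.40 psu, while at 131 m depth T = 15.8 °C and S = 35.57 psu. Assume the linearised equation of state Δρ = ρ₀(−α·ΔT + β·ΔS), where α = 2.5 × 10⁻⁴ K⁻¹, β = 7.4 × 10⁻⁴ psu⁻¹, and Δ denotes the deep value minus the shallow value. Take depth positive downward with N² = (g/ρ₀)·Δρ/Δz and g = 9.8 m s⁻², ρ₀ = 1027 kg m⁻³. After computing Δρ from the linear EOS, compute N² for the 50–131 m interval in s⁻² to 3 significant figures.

2.14 × 10⁻⁴ s⁻²

ΔT = -3.6 K, ΔS = +1.17 psu (deep − shallow).
Δρ/ρ₀ = −αΔT + βΔS = 9.00 × 10⁻⁴ + 8.658 × 10⁻⁴ = 1.7658 × 10⁻³, so Δρ ≈ 1.813 kg m⁻³.
N² = (g/ρ₀)·Δρ/Δz = g·(Δρ/ρ₀)/Δz = 9.8 × 1.7658 × 10⁻³ / 81 = 2.1364 × 10⁻⁴ s⁻² ≈ 2.14 × 10⁻⁴ s⁻².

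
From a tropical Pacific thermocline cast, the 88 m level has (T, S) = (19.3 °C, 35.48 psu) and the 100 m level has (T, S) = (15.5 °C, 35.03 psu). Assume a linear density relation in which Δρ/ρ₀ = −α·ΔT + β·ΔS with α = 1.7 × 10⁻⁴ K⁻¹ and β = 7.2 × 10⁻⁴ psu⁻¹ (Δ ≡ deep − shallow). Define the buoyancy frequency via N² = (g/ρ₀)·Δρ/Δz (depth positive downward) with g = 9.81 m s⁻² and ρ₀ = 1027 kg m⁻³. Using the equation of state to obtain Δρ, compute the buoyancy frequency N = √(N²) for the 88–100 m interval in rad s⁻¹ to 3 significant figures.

ΔT = -3.8 K, ΔS = -0.45 psu (deep − shallow).
Δρ/ρ₀ = −αΔT + βΔS = 6.46 × 10⁻⁴ − 3.24 × 10⁻⁴ = 3.22 × 10⁻⁴, so Δρ ≈ 0.3307 kg m⁻³.
N² = (g/ρ₀)·Δρ/Δz = g·(Δρ/ρ₀)/Δz = 9.81 × 3.22 × 10⁻⁴ / 12 = 2.6323 × 10⁻⁴ s⁻².
N = √(2.6323 × 10⁻⁴) = 0.016224 rad s⁻¹ ≈ 0.0162 rad s⁻¹.

0.0162 rad s⁻¹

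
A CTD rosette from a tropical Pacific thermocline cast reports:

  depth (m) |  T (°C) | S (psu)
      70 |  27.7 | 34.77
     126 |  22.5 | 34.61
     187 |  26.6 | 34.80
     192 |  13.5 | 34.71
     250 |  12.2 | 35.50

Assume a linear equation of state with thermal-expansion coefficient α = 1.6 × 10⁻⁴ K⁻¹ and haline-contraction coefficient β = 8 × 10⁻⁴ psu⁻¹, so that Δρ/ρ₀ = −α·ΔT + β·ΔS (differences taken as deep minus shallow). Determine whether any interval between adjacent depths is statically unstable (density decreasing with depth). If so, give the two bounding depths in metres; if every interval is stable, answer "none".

126–187 m

Evaluate Δρ/ρ₀ = −αΔT + βΔS across each adjacent pair:
  70–126 m: −αΔT+βΔS = −(1.6 × 10⁻⁴)(-5.2)+(8 × 10⁻⁴)(-0.16) = 7.0 × 10⁻⁴ → stable
  126–187 m: −αΔT+βΔS = −(1.6 × 10⁻⁴)(+4.1)+(8 × 10⁻⁴)(+0.19) = -5.0 × 10⁻⁴ → UNSTABLE
  187–192 m: −αΔT+βΔS = −(1.6 × 10⁻⁴)(-13.1)+(8 × 10⁻⁴)(-0.09) = 2.0 × 10⁻³ → stable
  192–250 m: −αΔT+βΔS = −(1.6 × 10⁻⁴)(-1.3)+(8 × 10⁻⁴)(+0.79) = 8.4 × 10⁻⁴ → stable
The 126–187 m interval has Δρ < 0: lighter water underlies denser water.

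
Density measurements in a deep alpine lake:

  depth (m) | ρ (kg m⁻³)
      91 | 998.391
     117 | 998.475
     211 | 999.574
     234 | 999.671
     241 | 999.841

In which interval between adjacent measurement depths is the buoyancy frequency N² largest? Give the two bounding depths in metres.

234–241 m

Compute the density gradient over each adjacent pair:
  91–117 m: Δρ/Δz = 0.084/26 = 3.2 × 10⁻³ kg m⁻⁴
  117–211 m: Δρ/Δz = 1.099/94 = 0.012 kg m⁻⁴
  211–234 m: Δρ/Δz = 0.097/23 = 4.2 × 10⁻³ kg m⁻⁴
  234–241 m: Δρ/Δz = 0.170/7 = 0.024 kg m⁻⁴
The largest gradient is in the 234–241 m interval — the pycnocline.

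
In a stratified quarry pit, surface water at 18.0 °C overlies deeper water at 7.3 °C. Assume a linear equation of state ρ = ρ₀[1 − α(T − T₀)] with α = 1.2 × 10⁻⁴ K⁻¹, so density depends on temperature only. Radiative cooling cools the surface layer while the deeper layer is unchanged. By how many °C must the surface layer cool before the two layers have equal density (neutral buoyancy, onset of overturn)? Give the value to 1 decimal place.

10.7 °C

With temperature the only control, equal density requires T_surf′ = T_deep.
T_surf′ = 7.3 °C.
Cooling required: 18.0 − 7.3 = 10.7 °C.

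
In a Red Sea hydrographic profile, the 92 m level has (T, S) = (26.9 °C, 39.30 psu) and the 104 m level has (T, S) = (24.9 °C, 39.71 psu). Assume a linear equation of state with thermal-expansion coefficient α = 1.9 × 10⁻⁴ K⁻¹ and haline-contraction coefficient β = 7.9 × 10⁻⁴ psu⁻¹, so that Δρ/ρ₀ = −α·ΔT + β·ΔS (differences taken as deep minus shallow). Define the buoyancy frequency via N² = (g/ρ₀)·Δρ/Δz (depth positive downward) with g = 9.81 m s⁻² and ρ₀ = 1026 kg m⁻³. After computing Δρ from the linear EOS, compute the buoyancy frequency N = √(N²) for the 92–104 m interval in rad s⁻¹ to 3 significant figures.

ΔT = -2.0 K, ΔS = +0.41 psu (deep − shallow).
Δρ/ρ₀ = −αΔT + βΔS = 3.80 × 10⁻⁴ + 3.239 × 10⁻⁴ = 7.039 × 10⁻⁴, so Δρ ≈ 0.7222 kg m⁻³.
N² = (g/ρ₀)·Δρ/Δz = g·(Δρ/ρ₀)/Δz = 9.81 × 7.039 × 10⁻⁴ / 12 = 5.7544 × 10⁻⁴ s⁻².
N = √(5.7544 × 10⁻⁴) = 0.023988 rad s⁻¹ ≈ 0.0240 rad s⁻¹.

0.0240 rad s⁻¹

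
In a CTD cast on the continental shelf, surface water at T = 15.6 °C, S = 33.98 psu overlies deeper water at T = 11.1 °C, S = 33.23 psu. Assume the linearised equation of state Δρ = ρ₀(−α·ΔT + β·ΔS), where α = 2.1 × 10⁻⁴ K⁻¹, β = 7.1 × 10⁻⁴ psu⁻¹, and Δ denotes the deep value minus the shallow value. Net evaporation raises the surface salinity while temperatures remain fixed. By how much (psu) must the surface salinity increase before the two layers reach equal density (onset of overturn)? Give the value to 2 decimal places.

Neutral buoyancy requires −α(T_deep − T_surf) + β(S_deep − S_surf′) = 0.
S_surf′ = S_deep − (α/β)·ΔT = 33.23 − (2.1 × 10⁻⁴/7.1 × 10⁻⁴)·(-4.5) = 34.5610 psu.
Increase required: 34.5610 − 33.98 = 0.5810 psu.

0.58 psu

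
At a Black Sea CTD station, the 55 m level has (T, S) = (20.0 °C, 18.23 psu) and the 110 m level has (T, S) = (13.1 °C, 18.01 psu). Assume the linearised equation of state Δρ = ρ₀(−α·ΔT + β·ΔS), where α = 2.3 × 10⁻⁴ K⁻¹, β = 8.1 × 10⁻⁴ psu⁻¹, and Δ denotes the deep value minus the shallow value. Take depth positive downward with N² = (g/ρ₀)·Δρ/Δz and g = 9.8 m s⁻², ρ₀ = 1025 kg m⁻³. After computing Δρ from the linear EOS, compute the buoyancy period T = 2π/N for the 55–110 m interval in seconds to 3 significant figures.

ΔT = -6.9 K, ΔS = -0.22 psu (deep − shallow).
Δρ/ρ₀ = −αΔT + βΔS = 1.587 × 10⁻³ − 1.782 × 10⁻⁴ = 1.4088 × 10⁻³, so Δρ ≈ 1.444 kg m⁻³.
N² = (g/ρ₀)·Δρ/Δz = g·(Δρ/ρ₀)/Δz = 9.8 × 1.4088 × 10⁻³ / 55 = 2.5102 × 10⁻⁴ s⁻².
N = √(2.5102 × 10⁻⁴) = 0.015844 rad s⁻¹ → T = 2π/N = 396.57 s ≈ 397 s.

397 s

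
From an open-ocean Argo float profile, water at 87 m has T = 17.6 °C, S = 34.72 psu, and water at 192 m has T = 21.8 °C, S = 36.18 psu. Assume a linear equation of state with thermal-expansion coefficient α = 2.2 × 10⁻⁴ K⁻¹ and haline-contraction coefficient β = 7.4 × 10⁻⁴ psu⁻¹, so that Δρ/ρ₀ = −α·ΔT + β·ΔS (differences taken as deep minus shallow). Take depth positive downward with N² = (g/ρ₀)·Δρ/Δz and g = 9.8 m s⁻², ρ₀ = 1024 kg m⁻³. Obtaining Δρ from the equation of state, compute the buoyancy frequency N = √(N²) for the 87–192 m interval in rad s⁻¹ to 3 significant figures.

ΔT = +4.2 K, ΔS = +1.46 psu (deep − shallow).
Δρ/ρ₀ = −αΔT + βΔS = -9.24 × 10⁻⁴ + 1.0804 × 10⁻³ = 1.564 × 10⁻⁴, so Δρ ≈ 0.1602 kg m⁻³.
N² = (g/ρ₀)·Δρ/Δz = g·(Δρ/ρ₀)/Δz = 9.8 × 1.564 × 10⁻⁴ / 105 = 1.4597 × 10⁻⁵ s⁻².
N = √(1.4597 × 10⁻⁵) = 3.8206 × 10⁻³ rad s⁻¹ ≈ 3.82 × 10⁻³ rad s⁻¹.

3.82 × 10⁻³ rad s⁻¹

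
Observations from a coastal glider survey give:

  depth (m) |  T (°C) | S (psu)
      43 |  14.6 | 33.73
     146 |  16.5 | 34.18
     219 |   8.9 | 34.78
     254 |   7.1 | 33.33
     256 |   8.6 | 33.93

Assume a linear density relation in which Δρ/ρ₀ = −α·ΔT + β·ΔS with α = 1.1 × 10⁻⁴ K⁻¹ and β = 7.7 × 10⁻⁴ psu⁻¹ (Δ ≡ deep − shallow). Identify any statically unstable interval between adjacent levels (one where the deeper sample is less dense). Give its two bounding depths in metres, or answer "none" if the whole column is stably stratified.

219–254 m

Evaluate Δρ/ρ₀ = −αΔT + βΔS across each adjacent pair:
  43–146 m: −αΔT+βΔS = −(1.1 × 10⁻⁴)(+1.9)+(7.7 × 10⁻⁴)(+0.45) = 1.4 × 10⁻⁴ → stable
  146–219 m: −αΔT+βΔS = −(1.1 × 10⁻⁴)(-7.6)+(7.7 × 10⁻⁴)(+0.60) = 1.3 × 10⁻³ → stable
  219–254 m: −αΔT+βΔS = −(1.1 × 10⁻⁴)(-1.8)+(7.7 × 10⁻⁴)(-1.45) = -9.2 × 10⁻⁴ → UNSTABLE
  254–256 m: −αΔT+βΔS = −(1.1 × 10⁻⁴)(+1.5)+(7.7 × 10⁻⁴)(+0.60) = 3.0 × 10⁻⁴ → stable
The 219–254 m interval has Δρ < 0: lighter water underlies denser water.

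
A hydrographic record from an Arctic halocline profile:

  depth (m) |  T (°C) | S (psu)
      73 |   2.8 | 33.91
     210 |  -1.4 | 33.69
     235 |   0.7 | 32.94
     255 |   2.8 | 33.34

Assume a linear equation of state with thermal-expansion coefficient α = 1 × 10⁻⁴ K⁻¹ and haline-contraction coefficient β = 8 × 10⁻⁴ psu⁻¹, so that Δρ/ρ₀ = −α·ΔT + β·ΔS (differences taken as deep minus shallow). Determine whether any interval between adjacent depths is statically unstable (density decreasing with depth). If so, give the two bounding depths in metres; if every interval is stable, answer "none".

210–235 m

Evaluate Δρ/ρ₀ = −αΔT + βΔS across each adjacent pair:
  73–210 m: −αΔT+βΔS = −(1 × 10⁻⁴)(-4.2)+(8 × 10⁻⁴)(-0.22) = 2.4 × 10⁻⁴ → stable
  210–235 m: −αΔT+βΔS = −(1 × 10⁻⁴)(+2.1)+(8 × 10⁻⁴)(-0.75) = -8.1 × 10⁻⁴ → UNSTABLE
  235–255 m: −αΔT+βΔS = −(1 × 10⁻⁴)(+2.1)+(8 × 10⁻⁴)(+0.40) = 1.1 × 10⁻⁴ → stable
The 210–235 m interval has Δρ < 0: lighter water underlies denser water.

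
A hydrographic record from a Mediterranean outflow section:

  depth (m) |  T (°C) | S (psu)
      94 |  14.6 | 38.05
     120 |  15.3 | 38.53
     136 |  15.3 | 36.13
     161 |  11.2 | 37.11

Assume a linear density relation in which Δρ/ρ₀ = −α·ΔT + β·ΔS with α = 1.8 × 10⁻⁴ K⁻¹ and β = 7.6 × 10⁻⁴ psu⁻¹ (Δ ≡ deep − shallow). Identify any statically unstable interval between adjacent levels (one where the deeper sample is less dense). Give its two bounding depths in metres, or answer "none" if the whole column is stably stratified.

Evaluate Δρ/ρ₀ = −αΔT + βΔS across each adjacent pair:
  94–120 m: −αΔT+βΔS = −(1.8 × 10⁻⁴)(+0.7)+(7.6 × 10⁻⁴)(+0.48) = 2.4 × 10⁻⁴ → stable
  120–136 m: −αΔT+βΔS = −(1.8 × 10⁻⁴)(+0.0)+(7.6 × 10⁻⁴)(-2.40) = -1.8 × 10⁻³ → UNSTABLE
  136–161 m: −αΔT+βΔS = −(1.8 × 10⁻⁴)(-4.1)+(7.6 × 10⁻⁴)(+0.98) = 1.5 × 10⁻³ → stable
The 120–136 m interval has Δρ < 0: lighter water underlies denser water.

120–136 m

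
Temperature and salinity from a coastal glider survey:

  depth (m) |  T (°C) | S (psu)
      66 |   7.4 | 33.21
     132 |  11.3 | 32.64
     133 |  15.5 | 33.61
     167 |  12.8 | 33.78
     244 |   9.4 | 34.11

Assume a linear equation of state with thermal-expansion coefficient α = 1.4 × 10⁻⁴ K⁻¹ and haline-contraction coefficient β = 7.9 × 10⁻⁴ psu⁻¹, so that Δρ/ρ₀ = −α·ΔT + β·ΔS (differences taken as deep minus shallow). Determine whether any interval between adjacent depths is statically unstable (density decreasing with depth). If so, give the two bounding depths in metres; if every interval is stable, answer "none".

Evaluate Δρ/ρ₀ = −αΔT + βΔS across each adjacent pair:
  66–132 m: −αΔT+βΔS = −(1.4 × 10⁻⁴)(+3.9)+(7.9 × 10⁻⁴)(-0.57) = -1.0 × 10⁻³ → UNSTABLE
  132–133 m: −αΔT+βΔS = −(1.4 × 10⁻⁴)(+4.2)+(7.9 × 10⁻⁴)(+0.97) = 1.8 × 10⁻⁴ → stable
  133–167 m: −αΔT+βΔS = −(1.4 × 10⁻⁴)(-2.7)+(7.9 × 10⁻⁴)(+0.17) = 5.1 × 10⁻⁴ → stable
  167–244 m: −αΔT+βΔS = −(1.4 × 10⁻⁴)(-3.4)+(7.9 × 10⁻⁴)(+0.33) = 7.4 × 10⁻⁴ → stable
The 66–132 m interval has Δρ < 0: lighter water underlies denser water.

66–132 m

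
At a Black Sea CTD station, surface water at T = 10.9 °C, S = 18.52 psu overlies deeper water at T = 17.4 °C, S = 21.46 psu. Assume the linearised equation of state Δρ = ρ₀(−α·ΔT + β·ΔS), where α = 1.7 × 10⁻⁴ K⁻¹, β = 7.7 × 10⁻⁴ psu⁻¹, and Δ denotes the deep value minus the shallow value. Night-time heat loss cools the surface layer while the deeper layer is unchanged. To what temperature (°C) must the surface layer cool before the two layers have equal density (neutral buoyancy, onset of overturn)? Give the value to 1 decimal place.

Neutral buoyancy requires Δρ = 0, i.e. −α(T_deep − T_surf′) + β(S_deep − S_surf) = 0.
T_surf′ = T_deep − (β/α)·ΔS = 17.4 − (7.7 × 10⁻⁴/1.7 × 10⁻⁴)·(+2.94) = 4.084 °C.
Cooling required: 10.9 − (4.084) = 6.816 °C.

4.1 °C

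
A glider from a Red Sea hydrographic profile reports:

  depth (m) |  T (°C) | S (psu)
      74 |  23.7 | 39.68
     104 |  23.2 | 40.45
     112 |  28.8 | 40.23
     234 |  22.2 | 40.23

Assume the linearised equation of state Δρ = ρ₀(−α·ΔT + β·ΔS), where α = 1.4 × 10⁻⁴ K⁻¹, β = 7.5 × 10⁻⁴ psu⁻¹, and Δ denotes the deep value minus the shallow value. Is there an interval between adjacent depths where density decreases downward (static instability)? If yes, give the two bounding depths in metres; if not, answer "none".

104–112 m

Evaluate Δρ/ρ₀ = −αΔT + βΔS across each adjacent pair:
  74–104 m: −αΔT+βΔS = −(1.4 × 10⁻⁴)(-0.5)+(7.5 × 10⁻⁴)(+0.77) = 6.5 × 10⁻⁴ → stable
  104–112 m: −αΔT+βΔS = −(1.4 × 10⁻⁴)(+5.6)+(7.5 × 10⁻⁴)(-0.22) = -9.5 × 10⁻⁴ → UNSTABLE
  112–234 m: −αΔT+βΔS = −(1.4 × 10⁻⁴)(-6.6)+(7.5 × 10⁻⁴)(+0.00) = 9.2 × 10⁻⁴ → stable
The 104–112 m interval has Δρ < 0: lighter water underlies denser water.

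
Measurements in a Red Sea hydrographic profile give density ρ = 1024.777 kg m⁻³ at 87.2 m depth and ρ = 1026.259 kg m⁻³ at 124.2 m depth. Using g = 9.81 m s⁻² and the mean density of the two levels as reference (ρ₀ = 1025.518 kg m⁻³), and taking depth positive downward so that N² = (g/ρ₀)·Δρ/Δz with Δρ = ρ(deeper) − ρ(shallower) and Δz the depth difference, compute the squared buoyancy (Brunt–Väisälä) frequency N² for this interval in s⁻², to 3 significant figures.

Δρ = 1026.259 − 1024.777 = 1.482 kg m⁻³ over Δz = 124.2 − 87.2 = 37 m.
N² = (9.81/1025.518) × (1.482/37) = 3.8315 × 10⁻⁴ s⁻² ≈ 3.83 × 10⁻⁴ s⁻².
Since Δρ > 0 the layer is stably stratified.

3.83 × 10⁻⁴ s⁻²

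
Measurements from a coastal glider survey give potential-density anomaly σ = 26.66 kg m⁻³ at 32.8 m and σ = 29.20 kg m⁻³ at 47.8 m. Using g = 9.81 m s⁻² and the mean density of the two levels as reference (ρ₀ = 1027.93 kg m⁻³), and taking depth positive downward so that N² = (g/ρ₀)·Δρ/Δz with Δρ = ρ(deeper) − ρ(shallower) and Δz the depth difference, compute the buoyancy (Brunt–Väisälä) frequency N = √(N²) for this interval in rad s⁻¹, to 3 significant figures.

Δρ = 1029.20 − 1026.66 = 2.54 kg m⁻³ over Δz = 47.8 − 32.8 = 15 m.
N² = (9.81/1027.93) × (2.54/15) = 1.6160 × 10⁻³ s⁻².
N = √(1.6160 × 10⁻³) = 0.040200 rad s⁻¹ ≈ 0.0402 rad s⁻¹.
Since Δρ > 0 the layer is stably stratified.

0.0402 rad s⁻¹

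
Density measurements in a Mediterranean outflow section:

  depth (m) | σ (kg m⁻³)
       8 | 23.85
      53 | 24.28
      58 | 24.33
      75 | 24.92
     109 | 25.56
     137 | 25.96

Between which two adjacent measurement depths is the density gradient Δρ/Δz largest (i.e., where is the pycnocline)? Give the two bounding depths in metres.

Compute the density gradient over each adjacent pair:
  8–53 m: Δρ/Δz = 0.43/45 = 9.6 × 10⁻³ kg m⁻⁴
  53–58 m: Δρ/Δz = 0.05/5 = 0.010 kg m⁻⁴
  58–75 m: Δρ/Δz = 0.59/17 = 0.035 kg m⁻⁴
  75–109 m: Δρ/Δz = 0.64/34 = 0.019 kg m⁻⁴
  109–137 m: Δρ/Δz = 0.40/28 = 0.014 kg m⁻⁴
The largest gradient is in the 58–75 m interval — the pycnocline.

58–75 m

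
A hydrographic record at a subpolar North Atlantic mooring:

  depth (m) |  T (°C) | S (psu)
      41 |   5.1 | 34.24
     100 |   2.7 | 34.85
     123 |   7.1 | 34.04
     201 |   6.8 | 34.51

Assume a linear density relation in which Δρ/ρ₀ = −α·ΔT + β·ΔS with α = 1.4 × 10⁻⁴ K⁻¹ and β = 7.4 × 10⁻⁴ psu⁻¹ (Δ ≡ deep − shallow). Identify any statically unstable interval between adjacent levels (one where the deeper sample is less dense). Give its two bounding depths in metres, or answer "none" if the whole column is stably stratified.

100–123 m

Evaluate Δρ/ρ₀ = −αΔT + βΔS across each adjacent pair:
  41–100 m: −αΔT+βΔS = −(1.4 × 10⁻⁴)(-2.4)+(7.4 × 10⁻⁴)(+0.61) = 7.9 × 10⁻⁴ → stable
  100–123 m: −αΔT+βΔS = −(1.4 × 10⁻⁴)(+4.4)+(7.4 × 10⁻⁴)(-0.81) = -1.2 × 10⁻³ → UNSTABLE
  123–201 m: −αΔT+βΔS = −(1.4 × 10⁻⁴)(-0.3)+(7.4 × 10⁻⁴)(+0.47) = 3.9 × 10⁻⁴ → stable
The 100–123 m interval has Δρ < 0: lighter water underlies denser water.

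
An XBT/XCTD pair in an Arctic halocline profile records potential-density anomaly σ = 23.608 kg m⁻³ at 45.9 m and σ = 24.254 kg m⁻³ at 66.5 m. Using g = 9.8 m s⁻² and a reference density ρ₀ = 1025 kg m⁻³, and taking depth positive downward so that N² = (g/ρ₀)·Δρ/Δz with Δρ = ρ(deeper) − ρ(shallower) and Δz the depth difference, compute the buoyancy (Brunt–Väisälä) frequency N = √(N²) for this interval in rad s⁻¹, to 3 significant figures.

0.0173 rad s⁻¹

Δρ = 1024.254 − 1023.608 = 0.646 kg m⁻³ over Δz = 66.5 − 45.9 = 20.6 m.
N² = (9.8/1025) × (0.646/20.6) = 2.9982 × 10⁻⁴ s⁻².
N = √(2.9982 × 10⁻⁴) = 0.017315 rad s⁻¹ ≈ 0.0173 rad s⁻¹.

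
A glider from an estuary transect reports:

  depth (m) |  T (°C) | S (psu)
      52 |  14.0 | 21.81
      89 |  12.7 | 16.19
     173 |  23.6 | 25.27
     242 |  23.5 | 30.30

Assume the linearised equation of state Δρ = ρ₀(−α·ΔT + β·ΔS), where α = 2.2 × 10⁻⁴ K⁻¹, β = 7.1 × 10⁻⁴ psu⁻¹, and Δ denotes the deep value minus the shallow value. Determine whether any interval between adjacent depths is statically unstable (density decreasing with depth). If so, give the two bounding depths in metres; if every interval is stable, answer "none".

52–89 m

Evaluate Δρ/ρ₀ = −αΔT + βΔS across each adjacent pair:
  52–89 m: −αΔT+βΔS = −(2.2 × 10⁻⁴)(-1.3)+(7.1 × 10⁻⁴)(-5.62) = -3.7 × 10⁻³ → UNSTABLE
  89–173 m: −αΔT+βΔS = −(2.2 × 10⁻⁴)(+10.9)+(7.1 × 10⁻⁴)(+9.08) = 4.0 × 10⁻³ → stable
  173–242 m: −αΔT+βΔS = −(2.2 × 10⁻⁴)(-0.1)+(7.1 × 10⁻⁴)(+5.03) = 3.6 × 10⁻³ → stable
The 52–89 m interval has Δρ < 0: lighter water underlies denser water.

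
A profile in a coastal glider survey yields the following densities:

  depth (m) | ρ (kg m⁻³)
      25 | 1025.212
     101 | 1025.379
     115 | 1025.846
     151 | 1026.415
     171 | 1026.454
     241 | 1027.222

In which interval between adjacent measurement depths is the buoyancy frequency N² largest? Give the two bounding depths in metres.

101–115 m

Compute the density gradient over each adjacent pair:
  25–101 m: Δρ/Δz = 0.167/76 = 2.2 × 10⁻³ kg m⁻⁴
  101–115 m: Δρ/Δz = 0.467/14 = 0.033 kg m⁻⁴
  115–151 m: Δρ/Δz = 0.569/36 = 0.016 kg m⁻⁴
  151–171 m: Δρ/Δz = 0.039/20 = 1.9 × 10⁻³ kg m⁻⁴
  171–241 m: Δρ/Δz = 0.768/70 = 0.011 kg m⁻⁴
The largest gradient is in the 101–115 m interval — the pycnocline.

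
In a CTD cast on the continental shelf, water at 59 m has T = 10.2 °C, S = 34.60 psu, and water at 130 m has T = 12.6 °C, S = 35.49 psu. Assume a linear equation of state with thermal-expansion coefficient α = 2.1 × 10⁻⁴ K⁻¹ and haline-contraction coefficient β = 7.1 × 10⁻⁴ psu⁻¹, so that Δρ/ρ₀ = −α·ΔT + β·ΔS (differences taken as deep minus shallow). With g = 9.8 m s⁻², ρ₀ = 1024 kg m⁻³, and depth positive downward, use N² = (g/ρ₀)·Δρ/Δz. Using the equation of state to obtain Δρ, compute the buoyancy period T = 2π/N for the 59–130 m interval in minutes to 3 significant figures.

24.9 min

ΔT = +2.4 K, ΔS = +0.89 psu (deep − shallow).
Δρ/ρ₀ = −αΔT + βΔS = -5.04 × 10⁻⁴ + 6.319 × 10⁻⁴ = 1.279 × 10⁻⁴, so Δρ ≈ 0.1310 kg m⁻³.
N² = (g/ρ₀)·Δρ/Δz = g·(Δρ/ρ₀)/Δz = 9.8 × 1.279 × 10⁻⁴ / 71 = 1.7654 × 10⁻⁵ s⁻².
N = √(1.7654 × 10⁻⁵) = 4.2017 × 10⁻³ rad s⁻¹ → T = 2π/N = 1.4954 × 10³ s = 24.923 min ≈ 24.9 min.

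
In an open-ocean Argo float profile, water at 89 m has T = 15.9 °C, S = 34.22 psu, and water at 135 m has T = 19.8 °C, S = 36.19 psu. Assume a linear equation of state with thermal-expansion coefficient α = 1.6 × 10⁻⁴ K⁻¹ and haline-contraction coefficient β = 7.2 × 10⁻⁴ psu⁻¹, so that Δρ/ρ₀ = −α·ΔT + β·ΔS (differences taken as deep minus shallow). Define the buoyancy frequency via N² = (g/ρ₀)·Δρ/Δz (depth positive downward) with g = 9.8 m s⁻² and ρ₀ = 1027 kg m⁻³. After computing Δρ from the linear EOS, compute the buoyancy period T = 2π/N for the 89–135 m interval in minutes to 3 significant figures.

ΔT = +3.9 K, ΔS = +1.97 psu (deep − shallow).
Δρ/ρ₀ = −αΔT + βΔS = -6.24 × 10⁻⁴ + 1.4184 × 10⁻³ = 7.944 × 10⁻⁴, so Δρ ≈ 0.8158 kg m⁻³.
N² = (g/ρ₀)·Δρ/Δz = g·(Δρ/ρ₀)/Δz = 9.8 × 7.944 × 10⁻⁴ / 46 = 1.6924 × 10⁻⁴ s⁻².
N = √(1.6924 × 10⁻⁴) = 0.013009 rad s⁻¹ → T = 2π/N = 482.99 s = 8.0498 min ≈ 8.05 min.

8.05 min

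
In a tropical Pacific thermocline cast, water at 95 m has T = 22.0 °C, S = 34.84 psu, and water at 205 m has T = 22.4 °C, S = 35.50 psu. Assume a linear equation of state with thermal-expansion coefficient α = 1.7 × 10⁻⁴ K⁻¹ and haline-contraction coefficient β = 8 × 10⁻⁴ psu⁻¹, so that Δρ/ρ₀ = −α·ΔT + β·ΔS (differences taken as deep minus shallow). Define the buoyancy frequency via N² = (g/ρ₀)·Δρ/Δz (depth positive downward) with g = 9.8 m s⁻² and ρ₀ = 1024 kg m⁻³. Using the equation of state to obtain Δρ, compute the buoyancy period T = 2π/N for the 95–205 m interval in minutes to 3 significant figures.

16.4 min

ΔT = +0.4 K, ΔS = +0.66 psu (deep − shallow).
Δρ/ρ₀ = −αΔT + βΔS = -6.80 × 10⁻⁵ + 5.28 × 10⁻⁴ = 4.60 × 10⁻⁴, so Δρ ≈ 0.4710 kg m⁻³.
N² = (g/ρ₀)·Δρ/Δz = g·(Δρ/ρ₀)/Δz = 9.8 × 4.60 × 10⁻⁴ / 110 = 4.0982 × 10⁻⁵ s⁻².
N = √(4.0982 × 10⁻⁵) = 6.4017 × 10⁻³ rad s⁻¹ → T = 2π/N = 981.49 s = 16.358 min ≈ 16.4 min.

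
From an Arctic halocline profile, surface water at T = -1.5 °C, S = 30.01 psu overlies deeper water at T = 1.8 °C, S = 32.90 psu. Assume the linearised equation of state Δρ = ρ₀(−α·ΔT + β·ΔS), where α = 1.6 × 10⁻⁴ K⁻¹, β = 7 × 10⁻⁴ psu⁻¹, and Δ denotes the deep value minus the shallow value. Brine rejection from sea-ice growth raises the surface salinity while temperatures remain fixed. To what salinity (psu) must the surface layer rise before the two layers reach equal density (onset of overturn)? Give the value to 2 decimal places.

32.15 psu

Neutral buoyancy requires −α(T_deep − T_surf) + β(S_deep − S_surf′) = 0.
S_surf′ = S_deep − (α/β)·ΔT = 32.90 − (1.6 × 10⁻⁴/7 × 10⁻⁴)·(+3.3) = 32.1457 psu.
Increase required: 32.1457 − 30.01 = 2.1357 psu.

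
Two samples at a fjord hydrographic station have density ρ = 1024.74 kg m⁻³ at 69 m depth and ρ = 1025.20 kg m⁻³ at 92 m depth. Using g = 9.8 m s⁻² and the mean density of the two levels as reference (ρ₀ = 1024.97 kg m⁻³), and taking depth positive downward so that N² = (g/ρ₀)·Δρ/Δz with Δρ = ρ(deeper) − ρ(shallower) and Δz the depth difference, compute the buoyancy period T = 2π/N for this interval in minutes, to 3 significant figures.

Δρ = 1025.20 − 1024.74 = 0.46 kg m⁻³ over Δz = 92 − 69 = 23 m.
N² = (9.8/1024.97) × (0.46/23) = 1.9123 × 10⁻⁴ s⁻².
N = √(1.9123 × 10⁻⁴) = 0.013829 rad s⁻¹, so T = 2π/N = 454.35 s = 7.5725 min ≈ 7.57 min.

7.57 min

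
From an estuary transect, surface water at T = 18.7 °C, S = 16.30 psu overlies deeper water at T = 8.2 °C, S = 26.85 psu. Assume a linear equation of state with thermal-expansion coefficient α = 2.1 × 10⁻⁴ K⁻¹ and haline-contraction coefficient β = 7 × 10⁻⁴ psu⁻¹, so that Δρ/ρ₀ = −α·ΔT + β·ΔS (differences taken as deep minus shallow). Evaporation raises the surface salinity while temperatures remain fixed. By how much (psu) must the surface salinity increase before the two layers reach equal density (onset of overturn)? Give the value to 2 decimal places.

Neutral buoyancy requires −α(T_deep − T_surf) + β(S_deep − S_surf′) = 0.
S_surf′ = S_deep − (α/β)·ΔT = 26.85 − (2.1 × 10⁻⁴/7 × 10⁻⁴)·(-10.5) = 30.0000 psu.
Increase required: 30.0000 − 16.30 = 13.7000 psu.

13.70 psu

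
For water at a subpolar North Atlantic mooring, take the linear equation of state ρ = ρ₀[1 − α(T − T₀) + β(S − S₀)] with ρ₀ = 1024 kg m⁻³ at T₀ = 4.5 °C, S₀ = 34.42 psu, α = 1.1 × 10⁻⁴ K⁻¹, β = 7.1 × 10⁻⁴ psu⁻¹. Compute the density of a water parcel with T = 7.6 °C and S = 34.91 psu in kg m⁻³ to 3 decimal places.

1024.007 kg m⁻³

T − T₀ = +3.1 K, S − S₀ = +0.49 psu.
Bracket = 1 − α·(+3.1) + β·(+0.49) = 1 + (6.90 × 10⁻⁶) = 1.0000069.
ρ = 1024 × 1.0000069 = 1024.007 kg m⁻³.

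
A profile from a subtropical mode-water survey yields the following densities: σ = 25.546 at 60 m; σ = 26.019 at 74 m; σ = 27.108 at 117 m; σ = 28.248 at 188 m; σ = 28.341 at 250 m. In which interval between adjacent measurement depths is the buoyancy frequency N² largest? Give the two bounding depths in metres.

60–74 m

Compute the density gradient over each adjacent pair:
  60–74 m: Δρ/Δz = 0.473/14 = 0.034 kg m⁻⁴
  74–117 m: Δρ/Δz = 1.089/43 = 0.025 kg m⁻⁴
  117–188 m: Δρ/Δz = 1.140/71 = 0.016 kg m⁻⁴
  188–250 m: Δρ/Δz = 0.093/62 = 1.5 × 10⁻³ kg m⁻⁴
The largest gradient is in the 60–74 m interval — the pycnocline.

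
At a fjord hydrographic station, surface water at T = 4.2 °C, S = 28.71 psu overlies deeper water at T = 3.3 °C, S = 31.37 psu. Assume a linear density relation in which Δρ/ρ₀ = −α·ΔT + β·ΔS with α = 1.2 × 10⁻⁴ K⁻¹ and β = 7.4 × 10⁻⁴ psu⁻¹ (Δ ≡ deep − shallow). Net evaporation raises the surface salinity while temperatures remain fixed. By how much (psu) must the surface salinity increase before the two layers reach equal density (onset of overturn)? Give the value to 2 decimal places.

2.81 psu

Neutral buoyancy requires −α(T_deep − T_surf) + β(S_deep − S_surf′) = 0.
S_surf′ = S_deep − (α/β)·ΔT = 31.37 − (1.2 × 10⁻⁴/7.4 × 10⁻⁴)·(-0.9) = 31.5159 psu.
Increase required: 31.5159 − 28.71 = 2.8059 psu.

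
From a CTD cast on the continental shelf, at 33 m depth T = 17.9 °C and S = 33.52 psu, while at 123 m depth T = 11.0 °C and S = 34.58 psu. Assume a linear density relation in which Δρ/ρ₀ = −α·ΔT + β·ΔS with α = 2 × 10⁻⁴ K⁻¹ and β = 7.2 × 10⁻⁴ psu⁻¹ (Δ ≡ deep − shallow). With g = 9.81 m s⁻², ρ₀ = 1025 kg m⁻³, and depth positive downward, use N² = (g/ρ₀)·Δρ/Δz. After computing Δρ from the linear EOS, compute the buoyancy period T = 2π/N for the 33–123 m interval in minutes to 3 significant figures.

ΔT = -6.9 K, ΔS = +1.06 psu (deep − shallow).
Δρ/ρ₀ = −αΔT + βΔS = 1.38 × 10⁻³ + 7.632 × 10⁻⁴ = 2.1432 × 10⁻³, so Δρ ≈ 2.197 kg m⁻³.
N² = (g/ρ₀)·Δρ/Δz = g·(Δρ/ρ₀)/Δz = 9.81 × 2.1432 × 10⁻³ / 90 = 2.3361 × 10⁻⁴ s⁻².
N = √(2.3361 × 10⁻⁴) = 0.015284 rad s⁻¹ → T = 2π/N = 411.10 s = 6.8517 min ≈ 6.85 min.

6.85 min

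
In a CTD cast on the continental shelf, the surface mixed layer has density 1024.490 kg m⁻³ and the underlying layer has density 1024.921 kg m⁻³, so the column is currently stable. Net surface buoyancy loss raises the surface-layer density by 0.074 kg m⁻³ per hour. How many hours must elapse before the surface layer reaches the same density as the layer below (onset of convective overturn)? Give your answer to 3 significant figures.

5.82 hours

Density deficit of the surface layer: 1024.921 − 1024.490 = 0.431 kg m⁻³.
Required change = 0.431 / 0.074 = 5.82 hours.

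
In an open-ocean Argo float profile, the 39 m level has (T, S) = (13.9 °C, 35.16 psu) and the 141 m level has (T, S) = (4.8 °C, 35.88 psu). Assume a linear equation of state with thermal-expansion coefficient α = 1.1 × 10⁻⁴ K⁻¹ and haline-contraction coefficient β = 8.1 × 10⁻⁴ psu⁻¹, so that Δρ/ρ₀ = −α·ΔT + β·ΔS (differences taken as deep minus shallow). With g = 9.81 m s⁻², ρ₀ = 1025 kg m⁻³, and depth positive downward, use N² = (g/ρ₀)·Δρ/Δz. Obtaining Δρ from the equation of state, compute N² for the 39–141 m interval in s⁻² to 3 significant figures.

1.52 × 10⁻⁴ s⁻²

ΔT = -9.1 K, ΔS = +0.72 psu (deep − shallow).
Δρ/ρ₀ = −αΔT + βΔS = 1.001 × 10⁻³ + 5.832 × 10⁻⁴ = 1.5842 × 10⁻³, so Δρ ≈ 1.624 kg m⁻³.
N² = (g/ρ₀)·Δρ/Δz = g·(Δρ/ρ₀)/Δz = 9.81 × 1.5842 × 10⁻³ / 102 = 1.5236 × 10⁻⁴ s⁻² ≈ 1.52 × 10⁻⁴ s⁻².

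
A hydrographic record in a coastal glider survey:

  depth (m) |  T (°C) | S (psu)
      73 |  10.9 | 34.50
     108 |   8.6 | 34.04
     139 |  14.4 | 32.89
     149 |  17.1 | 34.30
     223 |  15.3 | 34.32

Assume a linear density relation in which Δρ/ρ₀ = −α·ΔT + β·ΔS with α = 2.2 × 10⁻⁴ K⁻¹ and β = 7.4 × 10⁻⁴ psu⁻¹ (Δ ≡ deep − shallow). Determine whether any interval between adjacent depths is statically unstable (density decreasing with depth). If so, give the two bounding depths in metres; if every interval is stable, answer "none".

Evaluate Δρ/ρ₀ = −αΔT + βΔS across each adjacent pair:
  73–108 m: −αΔT+βΔS = −(2.2 × 10⁻⁴)(-2.3)+(7.4 × 10⁻⁴)(-0.46) = 1.7 × 10⁻⁴ → stable
  108–139 m: −αΔT+βΔS = −(2.2 × 10⁻⁴)(+5.8)+(7.4 × 10⁻⁴)(-1.15) = -2.1 × 10⁻³ → UNSTABLE
  139–149 m: −αΔT+βΔS = −(2.2 × 10⁻⁴)(+2.7)+(7.4 × 10⁻⁴)(+1.41) = 4.5 × 10⁻⁴ → stable
  149–223 m: −αΔT+βΔS = −(2.2 × 10⁻⁴)(-1.8)+(7.4 × 10⁻⁴)(+0.02) = 4.1 × 10⁻⁴ → stable
The 108–139 m interval has Δρ < 0: lighter water underlies denser water.

108–139 m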